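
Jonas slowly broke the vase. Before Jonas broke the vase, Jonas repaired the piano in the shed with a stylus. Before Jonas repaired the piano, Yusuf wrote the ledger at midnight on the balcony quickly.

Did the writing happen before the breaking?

The narrative orders the writing before the breaking.

yes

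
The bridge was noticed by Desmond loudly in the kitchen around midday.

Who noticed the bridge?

'Desmond' marks the agent of the noticing event.

Desmond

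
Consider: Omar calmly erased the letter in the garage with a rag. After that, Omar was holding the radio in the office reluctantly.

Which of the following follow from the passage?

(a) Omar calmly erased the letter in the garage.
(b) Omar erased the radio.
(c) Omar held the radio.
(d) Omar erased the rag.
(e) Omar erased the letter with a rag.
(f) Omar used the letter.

(a) Entailed — the original entails any weakening of itself; this just drops 'with a rag'.
(b) Not entailed — Omar erased the letter, not the radio; the radio belongs to the holding event.
(c) Entailed — 'hold' is an activity; 'was holding' entails that some holding happened, so 'held' holds.
(d) Not entailed — the rag is the instrument, not what was erased.
(e) Entailed — this follows by dropping conjuncts from the erasing event's description.
(f) Not entailed — the letter is the patient, not an instrument — Omar used a rag.

(a), (c), (e)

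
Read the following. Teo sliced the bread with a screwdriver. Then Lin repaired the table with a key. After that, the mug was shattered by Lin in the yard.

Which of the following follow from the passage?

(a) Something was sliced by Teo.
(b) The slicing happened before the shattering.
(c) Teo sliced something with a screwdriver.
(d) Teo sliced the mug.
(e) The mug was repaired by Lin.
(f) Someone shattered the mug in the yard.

(a) Entailed — every conjunct here is already in the original slicing event.
(b) Entailed — the narrative places the slicing before the shattering.
(c) Entailed — generalizing the patient leaves a sub-description the original still satisfies.
(d) Not entailed — Teo sliced the bread, not the mug; the mug belongs to the shattering event.
(e) Not entailed — Lin repaired the table, not the mug; the mug belongs to the shattering event.
(f) Entailed — every conjunct here is already in the original shattering event.

(a), (b), (c), (f)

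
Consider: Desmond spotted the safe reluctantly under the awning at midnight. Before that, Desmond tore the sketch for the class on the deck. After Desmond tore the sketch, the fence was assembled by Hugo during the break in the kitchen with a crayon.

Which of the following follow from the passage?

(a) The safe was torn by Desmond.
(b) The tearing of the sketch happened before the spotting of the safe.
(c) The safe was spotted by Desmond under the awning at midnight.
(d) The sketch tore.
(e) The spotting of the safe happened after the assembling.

(a) Not entailed — Desmond tore the sketch, not the safe; the safe belongs to the spotting event.
(b) Entailed — the narrative places the tearing before the spotting.
(c) Entailed — every conjunct here is already in the original spotting event.
(d) Entailed — 'Desmond tore the sketch' is causative; it entails the inchoative 'the sketch tore'.
(e) Not entailed — the narrative doesn't order the assembling relative to the spotting.

(b), (c), (d)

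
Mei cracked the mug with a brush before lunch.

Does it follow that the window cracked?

no

Nothing is said about any window; only the mug is affected.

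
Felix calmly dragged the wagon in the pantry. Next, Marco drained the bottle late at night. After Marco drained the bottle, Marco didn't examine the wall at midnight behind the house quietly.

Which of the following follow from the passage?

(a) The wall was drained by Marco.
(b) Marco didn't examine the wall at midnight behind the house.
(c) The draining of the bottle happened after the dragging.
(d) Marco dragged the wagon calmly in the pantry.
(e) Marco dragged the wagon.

(c)

(a) Not entailed — Marco drained the bottle, not the wall; the wall belongs to the examining event.
(b) Not entailed — dropping 'quietly' under negation is not valid — the original leaves open that Marco examined the wall some other way.
(c) Entailed — the narrative places the dragging before the draining.
(d) Not entailed — the passage has Felix dragging the wagon, not Marco.
(e) Not entailed — the passage has Felix dragging the wagon, not Marco.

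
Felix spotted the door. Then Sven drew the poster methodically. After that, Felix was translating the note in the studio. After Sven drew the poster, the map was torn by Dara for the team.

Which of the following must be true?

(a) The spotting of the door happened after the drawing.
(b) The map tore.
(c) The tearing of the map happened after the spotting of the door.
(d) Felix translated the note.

(b), (c)

(a) Not entailed — the narrative places the spotting before the drawing, not after.
(b) Entailed — 'Dara tore the map' is causative; it entails the inchoative 'the map tore'.
(c) Entailed — the narrative places the spotting before the tearing.
(d) Not entailed — 'was translating' is progressive on an accomplishment; it does not entail the completed 'translated'.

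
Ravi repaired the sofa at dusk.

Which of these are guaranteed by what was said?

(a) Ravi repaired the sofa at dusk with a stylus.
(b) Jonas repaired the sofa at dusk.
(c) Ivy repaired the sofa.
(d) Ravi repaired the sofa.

(a) Not entailed — 'with a stylus' adds information not in the original event.
(b) Not entailed — the passage has Ravi repairing the sofa, not Jonas.
(c) Not entailed — the passage has Ravi repairing the sofa, not Ivy.
(d) Entailed — this follows by dropping conjuncts from the repairing event's description.

(d)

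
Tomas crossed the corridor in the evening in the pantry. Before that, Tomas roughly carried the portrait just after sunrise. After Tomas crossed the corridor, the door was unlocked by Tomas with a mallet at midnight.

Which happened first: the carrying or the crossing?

the carrying

The connectives place the carrying before the crossing.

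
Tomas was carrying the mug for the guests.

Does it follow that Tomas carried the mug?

yes

'carry' is atelic; if Tomas was carrying the mug, then Tomas carried the mug (for some time).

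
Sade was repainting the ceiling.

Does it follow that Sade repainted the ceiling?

no

'was repainting' is progressive; for an accomplishment like 'repaint the ceiling', it doesn't entail completion.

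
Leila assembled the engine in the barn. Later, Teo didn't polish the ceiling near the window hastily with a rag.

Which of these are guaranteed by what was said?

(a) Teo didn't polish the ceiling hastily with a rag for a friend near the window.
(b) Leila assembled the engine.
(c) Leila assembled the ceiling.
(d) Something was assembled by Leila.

(a), (b), (d)

(a) Entailed — under negation, adding a further restriction is entailed: if no such polishing event occurred, none occurred for a friend either.
(b) Entailed — the original entails any weakening of itself; this just drops 'in the barn'.
(c) Not entailed — Leila assembled the engine, not the ceiling; the ceiling belongs to the polishing event.
(d) Entailed — every conjunct here is already in the original assembling event.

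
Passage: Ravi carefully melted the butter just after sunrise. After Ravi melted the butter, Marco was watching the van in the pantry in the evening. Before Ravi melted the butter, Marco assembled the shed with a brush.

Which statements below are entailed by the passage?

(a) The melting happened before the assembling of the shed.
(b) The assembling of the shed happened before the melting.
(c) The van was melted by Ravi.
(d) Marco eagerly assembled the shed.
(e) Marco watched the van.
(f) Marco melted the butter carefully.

(b), (e)

(a) Not entailed — the narrative places the assembling before the melting, not after.
(b) Entailed — the narrative places the assembling before the melting.
(c) Not entailed — Ravi melted the butter, not the van; the van belongs to the watching event.
(d) Not entailed — 'eagerly' adds information not in the original event.
(e) Entailed — 'watch' is an activity; 'was watching' entails that some watching happened, so 'watched' holds.
(f) Not entailed — the passage has Ravi melting the butter, not Marco.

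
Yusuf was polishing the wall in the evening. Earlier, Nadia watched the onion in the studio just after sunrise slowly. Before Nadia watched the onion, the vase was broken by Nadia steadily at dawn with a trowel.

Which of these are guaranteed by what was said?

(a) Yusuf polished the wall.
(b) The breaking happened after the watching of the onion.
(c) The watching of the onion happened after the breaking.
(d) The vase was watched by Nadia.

(a) Entailed — 'polish' is an activity; 'was polishing' entails that some polishing happened, so 'polished' holds.
(b) Not entailed — the narrative places the breaking before the watching, not after.
(c) Entailed — the narrative places the breaking before the watching.
(d) Not entailed — Nadia watched the onion, not the vase; the vase belongs to the breaking event.

(a), (c)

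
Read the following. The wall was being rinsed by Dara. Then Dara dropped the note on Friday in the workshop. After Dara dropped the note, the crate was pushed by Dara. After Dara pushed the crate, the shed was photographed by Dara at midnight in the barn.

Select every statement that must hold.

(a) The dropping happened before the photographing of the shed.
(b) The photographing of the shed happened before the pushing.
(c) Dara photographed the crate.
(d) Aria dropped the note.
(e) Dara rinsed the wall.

(a) Entailed — the narrative places the dropping before the photographing.
(b) Not entailed — the narrative places the pushing before the photographing, not after.
(c) Not entailed — Dara photographed the shed, not the crate; the crate belongs to the pushing event.
(d) Not entailed — the passage has Dara dropping the note, not Aria.
(e) Entailed — 'rinse' is an activity; 'was rinsing' entails that some rinsing happened, so 'rinsed' holds.

(a), (e)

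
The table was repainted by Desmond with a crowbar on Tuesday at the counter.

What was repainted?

'the table' marks the patient of the repainting event.

the table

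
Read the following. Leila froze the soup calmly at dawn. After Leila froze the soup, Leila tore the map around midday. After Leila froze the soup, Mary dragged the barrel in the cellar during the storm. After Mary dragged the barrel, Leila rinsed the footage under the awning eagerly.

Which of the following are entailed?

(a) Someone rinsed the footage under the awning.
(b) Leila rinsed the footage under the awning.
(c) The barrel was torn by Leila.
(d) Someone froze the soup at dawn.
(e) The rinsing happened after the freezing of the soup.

(a) Entailed — the original entails any weakening of itself; this just drops 'eagerly' and generalizes the agent.
(b) Entailed — every conjunct here is already in the original rinsing event.
(c) Not entailed — Leila tore the map, not the barrel; the barrel belongs to the dragging event.
(d) Entailed — this follows by dropping conjuncts from the freezing event's description.
(e) Entailed — the narrative places the freezing before the rinsing.

(a), (b), (d), (e)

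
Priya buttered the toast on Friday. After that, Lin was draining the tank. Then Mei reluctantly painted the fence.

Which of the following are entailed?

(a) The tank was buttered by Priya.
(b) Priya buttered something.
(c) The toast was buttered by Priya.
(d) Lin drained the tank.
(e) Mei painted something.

(a) Not entailed — Priya buttered the toast, not the tank; the tank belongs to the draining event.
(b) Entailed — dropping 'on Friday' and generalizing the patient leaves a sub-description the original still satisfies.
(c) Entailed — every conjunct here is already in the original buttering event.
(d) Not entailed — 'was draining' is progressive on an accomplishment; it does not entail the completed 'drained'.
(e) Entailed — the original entails any weakening of itself; this just drops 'reluctantly' and generalizes the patient.

(b), (c), (e)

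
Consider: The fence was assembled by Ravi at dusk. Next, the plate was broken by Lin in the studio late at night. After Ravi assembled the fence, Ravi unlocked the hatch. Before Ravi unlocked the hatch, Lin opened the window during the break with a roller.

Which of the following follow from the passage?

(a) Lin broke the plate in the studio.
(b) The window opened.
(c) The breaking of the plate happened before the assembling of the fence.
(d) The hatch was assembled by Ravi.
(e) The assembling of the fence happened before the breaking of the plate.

(a) Entailed — the original entails any weakening of itself; this just drops 'late at night'.
(b) Entailed — 'Lin opened the window' is causative; it entails the inchoative 'the window opened'.
(c) Not entailed — the narrative places the assembling before the breaking, not after.
(d) Not entailed — Ravi assembled the fence, not the hatch; the hatch belongs to the unlocking event.
(e) Entailed — the narrative places the assembling before the breaking.

(a), (b), (e)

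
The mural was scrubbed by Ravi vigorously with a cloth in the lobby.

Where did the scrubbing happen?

'in the lobby' marks the location of the scrubbing event.

in the lobby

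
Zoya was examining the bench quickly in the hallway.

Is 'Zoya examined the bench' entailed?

'examine' is atelic; if Zoya was examining the bench, then Zoya examined the bench (for some time).

yes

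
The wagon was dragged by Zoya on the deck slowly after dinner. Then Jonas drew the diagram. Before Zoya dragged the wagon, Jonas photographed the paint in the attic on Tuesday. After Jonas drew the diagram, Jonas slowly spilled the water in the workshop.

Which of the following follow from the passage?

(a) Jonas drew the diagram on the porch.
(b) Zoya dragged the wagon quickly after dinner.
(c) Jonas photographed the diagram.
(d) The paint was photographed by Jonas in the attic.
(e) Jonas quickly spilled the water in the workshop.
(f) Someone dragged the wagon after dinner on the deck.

(d), (f)

(a) Not entailed — 'on the porch' adds information not in the original event.
(b) Not entailed — 'quickly' adds a manner not in (and inconsistent with) the original.
(c) Not entailed — Jonas photographed the paint, not the diagram; the diagram belongs to the drawing event.
(d) Entailed — this follows by dropping conjuncts from the photographing event's description.
(e) Not entailed — 'quickly' adds a manner not in (and inconsistent with) the original.
(f) Entailed — dropping 'slowly' and generalizing the agent leaves a sub-description the original still satisfies.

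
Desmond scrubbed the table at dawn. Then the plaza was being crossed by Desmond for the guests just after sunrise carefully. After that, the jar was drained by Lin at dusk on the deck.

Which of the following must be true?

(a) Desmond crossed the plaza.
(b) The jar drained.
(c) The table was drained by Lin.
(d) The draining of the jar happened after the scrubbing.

(b), (d)

(a) Not entailed — 'was crossing' is progressive on an accomplishment; it does not entail the completed 'crossed'.
(b) Entailed — 'Lin drained the jar' is causative; it entails the inchoative 'the jar drained'.
(c) Not entailed — Lin drained the jar, not the table; the table belongs to the scrubbing event.
(d) Entailed — the narrative places the scrubbing before the draining.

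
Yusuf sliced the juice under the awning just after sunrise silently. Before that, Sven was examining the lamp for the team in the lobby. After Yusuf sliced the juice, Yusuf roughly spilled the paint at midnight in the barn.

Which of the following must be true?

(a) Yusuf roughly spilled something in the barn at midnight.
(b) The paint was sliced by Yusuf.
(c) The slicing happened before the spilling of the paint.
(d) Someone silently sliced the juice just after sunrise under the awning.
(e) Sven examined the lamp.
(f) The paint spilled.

(a), (c), (d), (e), (f)

(a) Entailed — the original entails any weakening of itself; this just generalizes the patient.
(b) Not entailed — Yusuf sliced the juice, not the paint; the paint belongs to the spilling event.
(c) Entailed — the narrative places the slicing before the spilling.
(d) Entailed — generalizing the agent leaves a sub-description the original still satisfies.
(e) Entailed — 'examine' is an activity; 'was examining' entails that some examining happened, so 'examined' holds.
(f) Entailed — 'Yusuf spilled the paint' is causative; it entails the inchoative 'the paint spilled'.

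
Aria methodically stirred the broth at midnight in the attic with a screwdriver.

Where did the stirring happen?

'in the attic' marks the location of the stirring event.

in the attic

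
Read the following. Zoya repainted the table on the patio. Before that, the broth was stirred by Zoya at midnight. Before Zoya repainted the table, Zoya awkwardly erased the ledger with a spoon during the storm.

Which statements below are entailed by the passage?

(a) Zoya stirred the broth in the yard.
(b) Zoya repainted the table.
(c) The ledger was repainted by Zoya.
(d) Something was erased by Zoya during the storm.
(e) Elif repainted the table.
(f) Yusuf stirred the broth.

(a) Not entailed — 'in the yard' adds information not in the original event.
(b) Entailed — the original entails any weakening of itself; this just drops 'on the patio'.
(c) Not entailed — Zoya repainted the table, not the ledger; the ledger belongs to the erasing event.
(d) Entailed — dropping 'awkwardly', 'with a spoon' and generalizing the patient leaves a sub-description the original still satisfies.
(e) Not entailed — the passage has Zoya repainting the table, not Elif.
(f) Not entailed — the passage has Zoya stirring the broth, not Yusuf.

(b), (d)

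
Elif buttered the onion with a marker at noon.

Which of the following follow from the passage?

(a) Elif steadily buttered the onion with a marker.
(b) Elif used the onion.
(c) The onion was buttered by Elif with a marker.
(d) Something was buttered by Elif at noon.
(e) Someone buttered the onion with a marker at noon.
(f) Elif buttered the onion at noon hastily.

(c), (d), (e)

(a) Not entailed — 'steadily' adds information not in the original event.
(b) Not entailed — the onion is the patient, not an instrument — Elif used a marker.
(c) Entailed — this follows by dropping conjuncts from the buttering event's description.
(d) Entailed — the original entails any weakening of itself; this just drops 'with a marker' and generalizes the patient.
(e) Entailed — generalizing the agent leaves a sub-description the original still satisfies.
(f) Not entailed — 'hastily' adds information not in the original event.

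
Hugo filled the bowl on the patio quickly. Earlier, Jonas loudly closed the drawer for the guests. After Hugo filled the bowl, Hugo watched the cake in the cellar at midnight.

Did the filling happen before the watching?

yes

The narrative orders the filling before the watching.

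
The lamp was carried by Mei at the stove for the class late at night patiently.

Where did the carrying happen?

'at the stove' marks the location of the carrying event.

at the stove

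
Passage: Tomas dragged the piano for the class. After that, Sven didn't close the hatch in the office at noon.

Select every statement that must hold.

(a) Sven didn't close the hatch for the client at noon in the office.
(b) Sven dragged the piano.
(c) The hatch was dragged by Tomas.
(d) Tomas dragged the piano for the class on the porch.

(a) Entailed — under negation, adding a further restriction is entailed: if no such closing event occurred, none occurred for the client either.
(b) Not entailed — the passage has Tomas dragging the piano, not Sven.
(c) Not entailed — Tomas dragged the piano, not the hatch; the hatch belongs to the closing event.
(d) Not entailed — 'on the porch' adds information not in the original event.

(a)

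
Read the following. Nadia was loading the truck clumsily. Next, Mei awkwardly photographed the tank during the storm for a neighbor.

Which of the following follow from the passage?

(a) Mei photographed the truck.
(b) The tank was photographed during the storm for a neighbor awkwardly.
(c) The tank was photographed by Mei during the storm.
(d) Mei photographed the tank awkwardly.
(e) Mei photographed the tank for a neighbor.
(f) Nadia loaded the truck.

(a) Not entailed — Mei photographed the tank, not the truck; the truck belongs to the loading event.
(b) Entailed — this follows by dropping conjuncts from the photographing event's description.
(c) Entailed — the original entails any weakening of itself; this just drops 'awkwardly', 'for a neighbor'.
(d) Entailed — the original entails any weakening of itself; this just drops 'during the storm', 'for a neighbor'.
(e) Entailed — the original entails any weakening of itself; this just drops 'awkwardly', 'during the storm'.
(f) Not entailed — 'was loading' is progressive on an accomplishment; it does not entail the completed 'loaded'.

(b), (c), (d), (e)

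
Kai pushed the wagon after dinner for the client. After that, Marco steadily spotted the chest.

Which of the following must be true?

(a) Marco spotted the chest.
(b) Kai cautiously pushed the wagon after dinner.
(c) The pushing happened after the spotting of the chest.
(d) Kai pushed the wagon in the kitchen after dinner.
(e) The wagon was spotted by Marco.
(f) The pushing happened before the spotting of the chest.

(a), (f)

(a) Entailed — the original entails any weakening of itself; this just drops 'steadily'.
(b) Not entailed — 'cautiously' adds information not in the original event.
(c) Not entailed — the narrative places the pushing before the spotting, not after.
(d) Not entailed — 'in the kitchen' adds information not in the original event.
(e) Not entailed — Marco spotted the chest, not the wagon; the wagon belongs to the pushing event.
(f) Entailed — the narrative places the pushing before the spotting.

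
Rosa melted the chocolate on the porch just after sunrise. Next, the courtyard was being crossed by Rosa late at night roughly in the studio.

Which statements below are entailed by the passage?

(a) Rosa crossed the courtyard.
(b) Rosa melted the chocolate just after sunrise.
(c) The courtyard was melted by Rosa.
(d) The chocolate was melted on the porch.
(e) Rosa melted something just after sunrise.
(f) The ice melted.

(b), (d), (e)

(a) Not entailed — 'was crossing' is progressive on an accomplishment; it does not entail the completed 'crossed'.
(b) Entailed — this follows by dropping conjuncts from the melting event's description.
(c) Not entailed — Rosa melted the chocolate, not the courtyard; the courtyard belongs to the crossing event.
(d) Entailed — this follows by dropping conjuncts from the melting event's description.
(e) Entailed — this follows by dropping conjuncts from the melting event's description.
(f) Not entailed — the chocolate is what melted, not the ice.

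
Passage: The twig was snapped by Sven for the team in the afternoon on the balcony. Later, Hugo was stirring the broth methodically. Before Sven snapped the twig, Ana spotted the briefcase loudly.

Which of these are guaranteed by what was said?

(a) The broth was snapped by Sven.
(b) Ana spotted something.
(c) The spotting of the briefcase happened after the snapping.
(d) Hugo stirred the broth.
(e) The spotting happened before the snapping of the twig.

(a) Not entailed — Sven snapped the twig, not the broth; the broth belongs to the stirring event.
(b) Entailed — dropping 'loudly' and generalizing the patient leaves a sub-description the original still satisfies.
(c) Not entailed — the narrative places the spotting before the snapping, not after.
(d) Entailed — 'stir' is an activity; 'was stirring' entails that some stirring happened, so 'stirred' holds.
(e) Entailed — the narrative places the spotting before the snapping.

(b), (d), (e)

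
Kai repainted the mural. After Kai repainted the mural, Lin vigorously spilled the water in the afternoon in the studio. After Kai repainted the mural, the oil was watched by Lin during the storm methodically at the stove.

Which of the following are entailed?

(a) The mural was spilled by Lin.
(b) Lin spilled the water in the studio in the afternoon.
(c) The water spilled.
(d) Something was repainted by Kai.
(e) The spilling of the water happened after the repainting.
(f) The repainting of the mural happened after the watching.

(b), (c), (d), (e)

(a) Not entailed — Lin spilled the water, not the mural; the mural belongs to the repainting event.
(b) Entailed — every conjunct here is already in the original spilling event.
(c) Entailed — 'Lin spilled the water' is causative; it entails the inchoative 'the water spilled'.
(d) Entailed — the original entails any weakening of itself; this just generalizes the patient.
(e) Entailed — the narrative places the repainting before the spilling.
(f) Not entailed — the narrative places the repainting before the watching, not after.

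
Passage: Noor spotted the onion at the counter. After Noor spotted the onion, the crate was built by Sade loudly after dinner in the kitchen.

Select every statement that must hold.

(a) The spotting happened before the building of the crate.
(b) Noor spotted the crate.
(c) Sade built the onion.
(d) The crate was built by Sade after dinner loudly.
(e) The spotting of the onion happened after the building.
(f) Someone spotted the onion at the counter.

(a) Entailed — the narrative places the spotting before the building.
(b) Not entailed — Noor spotted the onion, not the crate; the crate belongs to the building event.
(c) Not entailed — Sade built the crate, not the onion; the onion belongs to the spotting event.
(d) Entailed — this follows by dropping conjuncts from the building event's description.
(e) Not entailed — the narrative places the spotting before the building, not after.
(f) Entailed — this follows by dropping conjuncts from the spotting event's description.

(a), (d), (f)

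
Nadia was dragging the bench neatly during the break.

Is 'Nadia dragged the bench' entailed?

'drag' is atelic; if Nadia was dragging the bench, then Nadia dragged the bench (for some time).

yes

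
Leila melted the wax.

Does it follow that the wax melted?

'Leila melted the wax' is the causative; it entails the inchoative 'the wax melted'.

yes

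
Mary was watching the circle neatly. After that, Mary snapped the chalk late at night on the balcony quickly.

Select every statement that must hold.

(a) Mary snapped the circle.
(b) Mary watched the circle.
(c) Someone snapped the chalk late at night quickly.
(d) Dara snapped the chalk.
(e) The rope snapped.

(a) Not entailed — Mary snapped the chalk, not the circle; the circle belongs to the watching event.
(b) Entailed — 'watch' is an activity; 'was watching' entails that some watching happened, so 'watched' holds.
(c) Entailed — every conjunct here is already in the original snapping event.
(d) Not entailed — the passage has Mary snapping the chalk, not Dara.
(e) Not entailed — the chalk is what snapped, not the rope.

(b), (c)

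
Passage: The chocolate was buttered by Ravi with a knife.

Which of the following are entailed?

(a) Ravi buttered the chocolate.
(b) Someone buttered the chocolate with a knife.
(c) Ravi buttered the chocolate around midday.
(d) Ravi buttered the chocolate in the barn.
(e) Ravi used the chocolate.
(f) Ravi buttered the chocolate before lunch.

(a), (b)

(a) Entailed — dropping 'with a knife' leaves a sub-description the original still satisfies.
(b) Entailed — the original entails any weakening of itself; this just generalizes the agent.
(c) Not entailed — 'around midday' adds information not in the original event.
(d) Not entailed — 'in the barn' adds information not in the original event.
(e) Not entailed — the chocolate is the patient, not an instrument — Ravi used a knife.
(f) Not entailed — 'before lunch' adds information not in the original event.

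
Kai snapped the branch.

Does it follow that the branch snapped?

yes

'Kai snapped the branch' is the causative; it entails the inchoative 'the branch snapped'.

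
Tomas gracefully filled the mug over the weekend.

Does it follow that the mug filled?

'Tomas filled the mug' is the causative; it entails the inchoative 'the mug filled'.

yes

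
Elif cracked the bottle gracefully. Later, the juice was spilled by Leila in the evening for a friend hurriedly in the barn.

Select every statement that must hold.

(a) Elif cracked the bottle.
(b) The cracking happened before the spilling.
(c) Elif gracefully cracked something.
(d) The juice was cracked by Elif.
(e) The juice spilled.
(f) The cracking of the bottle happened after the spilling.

(a) Entailed — dropping 'gracefully' leaves a sub-description the original still satisfies.
(b) Entailed — the narrative places the cracking before the spilling.
(c) Entailed — every conjunct here is already in the original cracking event.
(d) Not entailed — Elif cracked the bottle, not the juice; the juice belongs to the spilling event.
(e) Entailed — 'Leila spilled the juice' is causative; it entails the inchoative 'the juice spilled'.
(f) Not entailed — the narrative places the cracking before the spilling, not after.

(a), (b), (c), (e)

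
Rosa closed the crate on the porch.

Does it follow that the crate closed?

'Rosa closed the crate' is the causative; it entails the inchoative 'the crate closed'.

yes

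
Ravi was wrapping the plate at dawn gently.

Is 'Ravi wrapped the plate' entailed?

no

'was wrapping' is progressive; for an accomplishment like 'wrap the plate', it doesn't entail completion.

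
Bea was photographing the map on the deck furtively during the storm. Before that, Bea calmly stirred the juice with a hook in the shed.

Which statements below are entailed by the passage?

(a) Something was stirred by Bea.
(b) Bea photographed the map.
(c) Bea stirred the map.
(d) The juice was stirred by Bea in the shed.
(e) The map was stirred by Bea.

(a), (d)

(a) Entailed — dropping 'in the shed', 'with a hook', 'calmly' and generalizing the patient leaves a sub-description the original still satisfies.
(b) Not entailed — 'was photographing' is progressive on an accomplishment; it does not entail the completed 'photographed'.
(c) Not entailed — Bea stirred the juice, not the map; the map belongs to the photographing event.
(d) Entailed — this follows by dropping conjuncts from the stirring event's description.
(e) Not entailed — Bea stirred the juice, not the map; the map belongs to the photographing event.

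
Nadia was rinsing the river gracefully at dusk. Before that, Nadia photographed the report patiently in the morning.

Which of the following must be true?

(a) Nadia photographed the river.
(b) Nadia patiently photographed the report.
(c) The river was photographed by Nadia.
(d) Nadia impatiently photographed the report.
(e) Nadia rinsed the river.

(b), (e)

(a) Not entailed — Nadia photographed the report, not the river; the river belongs to the rinsing event.
(b) Entailed — every conjunct here is already in the original photographing event.
(c) Not entailed — Nadia photographed the report, not the river; the river belongs to the rinsing event.
(d) Not entailed — 'impatiently' adds a manner not in (and inconsistent with) the original.
(e) Entailed — 'rinse' is an activity; 'was rinsing' entails that some rinsing happened, so 'rinsed' holds.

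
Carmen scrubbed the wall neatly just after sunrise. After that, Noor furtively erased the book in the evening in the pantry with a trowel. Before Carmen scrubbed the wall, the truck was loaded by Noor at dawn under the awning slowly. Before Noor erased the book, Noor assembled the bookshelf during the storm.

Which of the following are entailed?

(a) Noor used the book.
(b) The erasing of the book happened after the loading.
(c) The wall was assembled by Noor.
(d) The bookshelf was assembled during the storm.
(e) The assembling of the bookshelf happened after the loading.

(a) Not entailed — the book is the patient, not an instrument — Noor used a trowel.
(b) Entailed — the narrative places the loading before the erasing.
(c) Not entailed — Noor assembled the bookshelf, not the wall; the wall belongs to the scrubbing event.
(d) Entailed — the original entails any weakening of itself; this just generalizes the agent.
(e) Not entailed — the narrative doesn't order the loading relative to the assembling.

(b), (d)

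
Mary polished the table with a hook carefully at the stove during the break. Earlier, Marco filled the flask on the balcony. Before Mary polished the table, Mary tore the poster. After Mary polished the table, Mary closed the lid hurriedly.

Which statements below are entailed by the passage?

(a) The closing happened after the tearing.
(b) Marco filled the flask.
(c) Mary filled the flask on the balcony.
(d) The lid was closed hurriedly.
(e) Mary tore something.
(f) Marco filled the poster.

(a) Entailed — the narrative places the tearing before the closing.
(b) Entailed — the original entails any weakening of itself; this just drops 'on the balcony'.
(c) Not entailed — the passage has Marco filling the flask, not Mary.
(d) Entailed — the original entails any weakening of itself; this just generalizes the agent.
(e) Entailed — generalizing the patient leaves a sub-description the original still satisfies.
(f) Not entailed — Marco filled the flask, not the poster; the poster belongs to the tearing event.

(a), (b), (d), (e)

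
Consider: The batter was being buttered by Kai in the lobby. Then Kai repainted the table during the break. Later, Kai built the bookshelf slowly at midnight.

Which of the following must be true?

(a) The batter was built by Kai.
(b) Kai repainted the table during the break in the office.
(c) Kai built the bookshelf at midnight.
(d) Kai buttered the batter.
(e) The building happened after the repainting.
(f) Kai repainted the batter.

(a) Not entailed — Kai built the bookshelf, not the batter; the batter belongs to the buttering event.
(b) Not entailed — 'in the office' adds information not in the original event.
(c) Entailed — dropping 'slowly' leaves a sub-description the original still satisfies.
(d) Not entailed — 'was buttering' is progressive on an accomplishment; it does not entail the completed 'buttered'.
(e) Entailed — the narrative places the repainting before the building.
(f) Not entailed — Kai repainted the table, not the batter; the batter belongs to the buttering event.

(c), (e)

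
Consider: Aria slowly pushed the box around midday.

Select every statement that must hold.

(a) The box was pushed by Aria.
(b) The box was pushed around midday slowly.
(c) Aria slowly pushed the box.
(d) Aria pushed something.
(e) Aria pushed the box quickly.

(a), (b), (c), (d)

(a) Entailed — dropping 'slowly', 'around midday' leaves a sub-description the original still satisfies.
(b) Entailed — generalizing the agent leaves a sub-description the original still satisfies.
(c) Entailed — the original entails any weakening of itself; this just drops 'around midday'.
(d) Entailed — this follows by dropping conjuncts from the pushing event's description.
(e) Not entailed — 'quickly' adds a manner not in (and inconsistent with) the original.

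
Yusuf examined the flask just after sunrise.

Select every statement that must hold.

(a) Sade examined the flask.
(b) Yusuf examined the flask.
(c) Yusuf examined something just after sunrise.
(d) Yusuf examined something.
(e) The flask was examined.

(b), (c), (d), (e)

(a) Not entailed — the passage has Yusuf examining the flask, not Sade.
(b) Entailed — this follows by dropping conjuncts from the examining event's description.
(c) Entailed — generalizing the patient leaves a sub-description the original still satisfies.
(d) Entailed — every conjunct here is already in the original examining event.
(e) Entailed — the original entails any weakening of itself; this just drops 'just after sunrise' and generalizes the agent.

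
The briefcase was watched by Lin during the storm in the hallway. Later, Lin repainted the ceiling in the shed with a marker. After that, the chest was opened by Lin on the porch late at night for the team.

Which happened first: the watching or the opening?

the watching

The connectives place the watching before the opening.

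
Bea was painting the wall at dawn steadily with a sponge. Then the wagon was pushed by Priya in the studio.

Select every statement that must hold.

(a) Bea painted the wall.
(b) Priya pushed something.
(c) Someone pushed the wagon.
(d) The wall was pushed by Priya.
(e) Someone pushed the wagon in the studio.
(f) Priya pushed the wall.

(b), (c), (e)

(a) Not entailed — 'was painting' is progressive on an accomplishment; it does not entail the completed 'painted'.
(b) Entailed — this follows by dropping conjuncts from the pushing event's description.
(c) Entailed — this follows by dropping conjuncts from the pushing event's description.
(d) Not entailed — Priya pushed the wagon, not the wall; the wall belongs to the painting event.
(e) Entailed — generalizing the agent leaves a sub-description the original still satisfies.
(f) Not entailed — Priya pushed the wagon, not the wall; the wall belongs to the painting event.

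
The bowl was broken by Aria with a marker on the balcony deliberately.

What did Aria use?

'with a marker' marks the instrument of the breaking event.

a marker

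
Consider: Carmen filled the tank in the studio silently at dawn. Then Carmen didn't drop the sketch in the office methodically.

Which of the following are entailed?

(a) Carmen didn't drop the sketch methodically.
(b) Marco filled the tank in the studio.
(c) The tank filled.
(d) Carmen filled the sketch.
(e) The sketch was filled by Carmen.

(a) Not entailed — dropping 'in the office' under negation is not valid — the original leaves open that Carmen dropped the sketch some other way.
(b) Not entailed — the passage has Carmen filling the tank, not Marco.
(c) Entailed — 'Carmen filled the tank' is causative; it entails the inchoative 'the tank filled'.
(d) Not entailed — Carmen filled the tank, not the sketch; the sketch belongs to the dropping event.
(e) Not entailed — Carmen filled the tank, not the sketch; the sketch belongs to the dropping event.

(c)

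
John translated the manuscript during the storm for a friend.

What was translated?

'the manuscript' marks the patient of the translating event.

the manuscript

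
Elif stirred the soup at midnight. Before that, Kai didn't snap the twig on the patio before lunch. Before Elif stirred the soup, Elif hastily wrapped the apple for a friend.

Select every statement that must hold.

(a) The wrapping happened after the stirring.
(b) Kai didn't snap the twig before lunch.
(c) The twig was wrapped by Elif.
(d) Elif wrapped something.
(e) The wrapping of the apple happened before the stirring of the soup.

(d), (e)

(a) Not entailed — the narrative places the wrapping before the stirring, not after.
(b) Not entailed — dropping 'on the patio' under negation is not valid — the original leaves open that Kai snapped the twig some other way.
(c) Not entailed — Elif wrapped the apple, not the twig; the twig belongs to the snapping event.
(d) Entailed — every conjunct here is already in the original wrapping event.
(e) Entailed — the narrative places the wrapping before the stirring.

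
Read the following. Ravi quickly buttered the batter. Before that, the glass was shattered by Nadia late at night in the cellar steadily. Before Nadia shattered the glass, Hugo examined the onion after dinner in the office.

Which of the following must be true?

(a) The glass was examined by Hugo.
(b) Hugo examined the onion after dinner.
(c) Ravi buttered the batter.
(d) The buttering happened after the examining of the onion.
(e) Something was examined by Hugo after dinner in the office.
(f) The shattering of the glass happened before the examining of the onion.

(a) Not entailed — Hugo examined the onion, not the glass; the glass belongs to the shattering event.
(b) Entailed — every conjunct here is already in the original examining event.
(c) Entailed — dropping 'quickly' leaves a sub-description the original still satisfies.
(d) Entailed — the narrative places the examining before the buttering.
(e) Entailed — the original entails any weakening of itself; this just generalizes the patient.
(f) Not entailed — the narrative places the examining before the shattering, not after.

(b), (c), (d), (e)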